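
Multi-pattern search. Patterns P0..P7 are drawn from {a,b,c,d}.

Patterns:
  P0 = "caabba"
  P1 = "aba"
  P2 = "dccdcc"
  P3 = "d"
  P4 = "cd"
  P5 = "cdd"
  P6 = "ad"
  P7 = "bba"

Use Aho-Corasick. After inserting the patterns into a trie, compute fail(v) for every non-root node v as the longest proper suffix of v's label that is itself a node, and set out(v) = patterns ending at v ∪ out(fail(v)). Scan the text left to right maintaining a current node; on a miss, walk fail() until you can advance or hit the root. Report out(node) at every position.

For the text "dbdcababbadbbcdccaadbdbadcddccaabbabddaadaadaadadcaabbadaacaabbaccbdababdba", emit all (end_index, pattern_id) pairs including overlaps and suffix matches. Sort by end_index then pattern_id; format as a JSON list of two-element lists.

Build:
Trie nodes:
  0='ε' goto a→7 b→19 c→1 d→10
  1='c' goto a→2 d→16
  2='ca' goto a→3
  3='caa' goto b→4
  4='caab' goto b→5
  5='caabb' goto a→6
  6='caabba' goto ·  [P0 ends]
  7='a' goto b→8 d→18
  8='ab' goto a→9
  9='aba' goto ·  [P1 ends]
  10='d' goto c→11  [P3 ends]
  11='dc' goto c→12
  12='dcc' goto d→13
  13='dccd' goto c→14
  14='dccdc' goto c→15
  15='dccdcc' goto ·  [P2 ends]
  16='cd' goto d→17  [P4 ends]
  17='cdd' goto ·  [P5 ends]
  18='ad' goto ·  [P6 ends]
  19='b' goto b→20
  20='bb' goto a→21
  21='bba' goto ·  [P7 ends]

Failure links (BFS by depth):
  n1('c'): parent n0 fail=0; on 'c' 0 → fail=0;  out ∅∪∅=∅
  n7('a'): parent n0 fail=0; on 'a' 0 → fail=0;  out ∅∪∅=∅
  n10('d'): parent n0 fail=0; on 'd' 0 → fail=0;  out {3}∪∅={3}
  n19('b'): parent n0 fail=0; on 'b' 0 → fail=0;  out ∅∪∅=∅
  n2('ca'): parent n1 fail=0; on 'a' 0 → fail=7;  out ∅∪∅=∅
  n8('ab'): parent n7 fail=0; on 'b' 0 → fail=19;  out ∅∪∅=∅
  n11('dc'): parent n10 fail=0; on 'c' 0 → fail=1;  out ∅∪∅=∅
  n16('cd'): parent n1 fail=0; on 'd' 0 → fail=10;  out {4}∪{3}={3,4}
  n18('ad'): parent n7 fail=0; on 'd' 0 → fail=10;  out {6}∪{3}={3,6}
  n20('bb'): parent n19 fail=0; on 'b' 0 → fail=19;  out ∅∪∅=∅
  n3('caa'): parent n2 fail=7; on 'a' 7→0 → fail=7;  out ∅∪∅=∅
  n9('aba'): parent n8 fail=19; on 'a' 19→0 → fail=7;  out {1}∪∅={1}
  n12('dcc'): parent n11 fail=1; on 'c' 1→0 → fail=1;  out ∅∪∅=∅
  n17('cdd'): parent n16 fail=10; on 'd' 10→0 → fail=10;  out {5}∪{3}={3,5}
  n21('bba'): parent n20 fail=19; on 'a' 19→0 → fail=7;  out {7}∪∅={7}
  n4('caab'): parent n3 fail=7; on 'b' 7 → fail=8;  out ∅∪∅=∅
  n13('dccd'): parent n12 fail=1; on 'd' 1 → fail=16;  out ∅∪{3,4}={3,4}
  n5('caabb'): parent n4 fail=8; on 'b' 8→19 → fail=20;  out ∅∪∅=∅
  n14('dccdc'): parent n13 fail=16; on 'c' 16→10 → fail=11;  out ∅∪∅=∅
  n6('caabba'): parent n5 fail=20; on 'a' 20 → fail=21;  out {0}∪{7}={0,7}
  n15('dccdcc'): parent n14 fail=11; on 'c' 11 → fail=12;  out {2}∪∅={2}

Run:
[0] read 'd'  n0⇒n10  → match P3@[0:0]
[1] read 'b'  n10⇒n19 ·f
[2] read 'd'  n19⇒n10 ·f  → match P3@[2:2]
[3] read 'c'  n10⇒n11
[4] read 'a'  n11⇒n2 ·f
[5] read 'b'  n2⇒n8 ·f
[6] read 'a'  n8⇒n9  → match P1@[4:6]
[7] read 'b'  n9⇒n8 ·f
[8] read 'b'  n8⇒n20 ·f
[9] read 'a'  n20⇒n21  → match P7@[7:9]
[10] read 'd'  n21⇒n18 ·f  → match P3@[10:10],P6@[9:10]
[11] read 'b'  n18⇒n19 ·f
[12] read 'b'  n19⇒n20
[13] read 'c'  n20⇒n1 ·f
[14] read 'd'  n1⇒n16  → match P3@[14:14],P4@[13:14]
[15] read 'c'  n16⇒n11 ·f
[16] read 'c'  n11⇒n12
[17] read 'a'  n12⇒n2 ·f
[18] read 'a'  n2⇒n3
[19] read 'd'  n3⇒n18 ·f  → match P3@[19:19],P6@[18:19]
[20] read 'b'  n18⇒n19 ·f
[21] read 'd'  n19⇒n10 ·f  → match P3@[21:21]
[22] read 'b'  n10⇒n19 ·f
[23] read 'a'  n19⇒n7 ·f
[24] read 'd'  n7⇒n18  → match P3@[24:24],P6@[23:24]
[25] read 'c'  n18⇒n11 ·f
[26] read 'd'  n11⇒n16 ·f  → match P3@[26:26],P4@[25:26]
[27] read 'd'  n16⇒n17  → match P3@[27:27],P5@[25:27]
[28] read 'c'  n17⇒n11 ·f
[29] read 'c'  n11⇒n12
[30] read 'a'  n12⇒n2 ·f
[31] read 'a'  n2⇒n3
[32] read 'b'  n3⇒n4
[33] read 'b'  n4⇒n5
[34] read 'a'  n5⇒n6  → match P0@[29:34],P7@[32:34]
[35] read 'b'  n6⇒n8 ·f
[36] read 'd'  n8⇒n10 ·f  → match P3@[36:36]
[37] read 'd'  n10⇒n10 ·f  → match P3@[37:37]
[38] read 'a'  n10⇒n7 ·f
[39] read 'a'  n7⇒n7 ·f
[40] read 'd'  n7⇒n18  → match P3@[40:40],P6@[39:40]
[41] read 'a'  n18⇒n7 ·f
[42] read 'a'  n7⇒n7 ·f
[43] read 'd'  n7⇒n18  → match P3@[43:43],P6@[42:43]
[44] read 'a'  n18⇒n7 ·f
[45] read 'a'  n7⇒n7 ·f
[46] read 'd'  n7⇒n18  → match P3@[46:46],P6@[45:46]
[47] read 'a'  n18⇒n7 ·f
[48] read 'd'  n7⇒n18  → match P3@[48:48],P6@[47:48]
[49] read 'c'  n18⇒n11 ·f
[50] read 'a'  n11⇒n2 ·f
[51] read 'a'  n2⇒n3
[52] read 'b'  n3⇒n4
[53] read 'b'  n4⇒n5
[54] read 'a'  n5⇒n6  → match P0@[49:54],P7@[52:54]
[55] read 'd'  n6⇒n18 ·f  → match P3@[55:55],P6@[54:55]
[56] read 'a'  n18⇒n7 ·f
[57] read 'a'  n7⇒n7 ·f
[58] read 'c'  n7⇒n1 ·f
[59] read 'a'  n1⇒n2
[60] read 'a'  n2⇒n3
[61] read 'b'  n3⇒n4
[62] read 'b'  n4⇒n5
[63] read 'a'  n5⇒n6  → match P0@[58:63],P7@[61:63]
[64] read 'c'  n6⇒n1 ·f
[65] read 'c'  n1⇒n1 ·f
[66] read 'b'  n1⇒n19 ·f
[67] read 'd'  n19⇒n10 ·f  → match P3@[67:67]
[68] read 'a'  n10⇒n7 ·f
[69] read 'b'  n7⇒n8
[70] read 'a'  n8⇒n9  → match P1@[68:70]
[71] read 'b'  n9⇒n8 ·f
[72] read 'd'  n8⇒n10 ·f  → match P3@[72:72]
[73] read 'b'  n10⇒n19 ·f
[74] read 'a'  n19⇒n7 ·f

Result: [[0,3],[2,3],[6,1],[9,7],[10,3],[10,6],[14,3],[14,4],[19,3],[19,6],[21,3],[24,3],[24,6],[26,3],[26,4],[27,3],[27,5],[34,0],[34,7],[36,3],[37,3],[40,3],[40,6],[43,3],[43,6],[46,3],[46,6],[48,3],[48,6],[54,0],[54,7],[55,3],[55,6],[63,0],[63,7],[67,3],[70,1],[72,3]]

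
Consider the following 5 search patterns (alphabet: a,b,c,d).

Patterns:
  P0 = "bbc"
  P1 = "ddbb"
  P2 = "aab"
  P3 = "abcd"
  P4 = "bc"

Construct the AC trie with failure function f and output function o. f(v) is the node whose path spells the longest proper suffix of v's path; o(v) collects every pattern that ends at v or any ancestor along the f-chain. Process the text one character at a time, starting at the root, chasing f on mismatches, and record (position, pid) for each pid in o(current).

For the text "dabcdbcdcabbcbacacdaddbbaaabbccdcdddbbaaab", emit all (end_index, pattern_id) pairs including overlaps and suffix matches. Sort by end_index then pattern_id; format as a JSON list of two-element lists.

Build:
Trie (insert patterns):
  0='ε' goto a→8 b→1 d→4
  1='b' goto b→2 c→14
  2='bb' goto c→3
  3='bbc' goto ·  ←P0
  4='d' goto d→5
  5='dd' goto b→6
  6='ddb' goto b→7
  7='ddbb' goto ·  ←P1
  8='a' goto a→9 b→11
  9='aa' goto b→10
  10='aab' goto ·  ←P2
  11='ab' goto c→12
  12='abc' goto d→13
  13='abcd' goto ·  ←P3
  14='bc' goto ·  ←P4

BFS fail/out derivation:
  n1('b'): parent n0 fail=0; on 'b' 0 → fail=0;  out ∅∪∅=∅
  n4('d'): parent n0 fail=0; on 'd' 0 → fail=0;  out ∅∪∅=∅
  n8('a'): parent n0 fail=0; on 'a' 0 → fail=0;  out ∅∪∅=∅
  n2('bb'): parent n1 fail=0; on 'b' 0 → fail=1;  out ∅∪∅=∅
  n5('dd'): parent n4 fail=0; on 'd' 0 → fail=4;  out ∅∪∅=∅
  n9('aa'): parent n8 fail=0; on 'a' 0 → fail=8;  out ∅∪∅=∅
  n11('ab'): parent n8 fail=0; on 'b' 0 → fail=1;  out ∅∪∅=∅
  n14('bc'): parent n1 fail=0; on 'c' 0 → fail=0;  out {4}∪∅={4}
  n3('bbc'): parent n2 fail=1; on 'c' 1 → fail=14;  out {0}∪{4}={0,4}
  n6('ddb'): parent n5 fail=4; on 'b' 4→0 → fail=1;  out ∅∪∅=∅
  n10('aab'): parent n9 fail=8; on 'b' 8 → fail=11;  out {2}∪∅={2}
  n12('abc'): parent n11 fail=1; on 'c' 1 → fail=14;  out ∅∪{4}={4}
  n7('ddbb'): parent n6 fail=1; on 'b' 1 → fail=2;  out {1}∪∅={1}
  n13('abcd'): parent n12 fail=14; on 'd' 14→0 → fail=4;  out {3}∪∅={3}

Scan:
[0] read 'd'  n0⇒n4
[1] read 'a'  n4⇒n8 (fail-walked)
[2] read 'b'  n8⇒n11
[3] read 'c'  n11⇒n12  → match P4@[2:3]
[4] read 'd'  n12⇒n13  → match P3@[1:4]
[5] read 'b'  n13⇒n1 (fail-walked)
[6] read 'c'  n1⇒n14  → match P4@[5:6]
[7] read 'd'  n14⇒n4 (fail-walked)
[8] read 'c'  n4⇒n0 (fail-walked)
[9] read 'a'  n0⇒n8
[10] read 'b'  n8⇒n11
[11] read 'b'  n11⇒n2 (fail-walked)
[12] read 'c'  n2⇒n3  → match P0@[10:12],P4@[11:12]
[13] read 'b'  n3⇒n1 (fail-walked)
[14] read 'a'  n1⇒n8 (fail-walked)
[15] read 'c'  n8⇒n0 (fail-walked)
[16] read 'a'  n0⇒n8
[17] read 'c'  n8⇒n0 (fail-walked)
[18] read 'd'  n0⇒n4
[19] read 'a'  n4⇒n8 (fail-walked)
[20] read 'd'  n8⇒n4 (fail-walked)
[21] read 'd'  n4⇒n5
[22] read 'b'  n5⇒n6
[23] read 'b'  n6⇒n7  → match P1@[20:23]
[24] read 'a'  n7⇒n8 (fail-walked)
[25] read 'a'  n8⇒n9
[26] read 'a'  n9⇒n9 (fail-walked)
[27] read 'b'  n9⇒n10  → match P2@[25:27]
[28] read 'b'  n10⇒n2 (fail-walked)
[29] read 'c'  n2⇒n3  → match P0@[27:29],P4@[28:29]
[30] read 'c'  n3⇒n0 (fail-walked)
[31] read 'd'  n0⇒n4
[32] read 'c'  n4⇒n0 (fail-walked)
[33] read 'd'  n0⇒n4
[34] read 'd'  n4⇒n5
[35] read 'd'  n5⇒n5 (fail-walked)
[36] read 'b'  n5⇒n6
[37] read 'b'  n6⇒n7  → match P1@[34:37]
[38] read 'a'  n7⇒n8 (fail-walked)
[39] read 'a'  n8⇒n9
[40] read 'a'  n9⇒n9 (fail-walked)
[41] read 'b'  n9⇒n10  → match P2@[39:41]

Matches: [[3,4],[4,3],[6,4],[12,0],[12,4],[23,1],[27,2],[29,0],[29,4],[37,1],[41,2]]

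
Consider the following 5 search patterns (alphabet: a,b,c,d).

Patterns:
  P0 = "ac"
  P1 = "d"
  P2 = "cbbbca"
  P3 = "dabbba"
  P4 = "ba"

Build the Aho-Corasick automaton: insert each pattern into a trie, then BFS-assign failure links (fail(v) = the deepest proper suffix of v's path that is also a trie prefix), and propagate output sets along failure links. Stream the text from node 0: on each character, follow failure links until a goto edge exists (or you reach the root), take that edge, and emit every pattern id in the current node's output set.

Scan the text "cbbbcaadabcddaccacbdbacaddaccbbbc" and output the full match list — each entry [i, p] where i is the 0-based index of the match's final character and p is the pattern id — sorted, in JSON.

Construct AC machine:
Trie nodes:
  0='ε' goto a→1 b→15 c→4 d→3
  1='a' goto c→2
  2='ac' goto ·  ←P0
  3='d' goto a→10  ←P1
  4='c' goto b→5
  5='cb' goto b→6
  6='cbb' goto b→7
  7='cbbb' goto c→8
  8='cbbbc' goto a→9
  9='cbbbca' goto ·  ←P2
  10='da' goto b→11
  11='dab' goto b→12
  12='dabb' goto b→13
  13='dabbb' goto a→14
  14='dabbba' goto ·  ←P3
  15='b' goto a→16
  16='ba' goto ·  ←P4

BFS fail/out derivation:
  fail(1) 'a': from fail(0)=0 chase 'a': 0 ⇒ 0;  out=∅∪out(0)=∅
  fail(3) 'd': from fail(0)=0 chase 'd': 0 ⇒ 0;  out={1}∪out(0)={1}
  fail(4) 'c': from fail(0)=0 chase 'c': 0 ⇒ 0;  out=∅∪out(0)=∅
  fail(15) 'b': from fail(0)=0 chase 'b': 0 ⇒ 0;  out=∅∪out(0)=∅
  fail(2) 'ac': from fail(1)=0 chase 'c': 0 ⇒ 4;  out={0}∪out(4)={0}
  fail(5) 'cb': from fail(4)=0 chase 'b': 0 ⇒ 15;  out=∅∪out(15)=∅
  fail(10) 'da': from fail(3)=0 chase 'a': 0 ⇒ 1;  out=∅∪out(1)=∅
  fail(16) 'ba': from fail(15)=0 chase 'a': 0 ⇒ 1;  out={4}∪out(1)={4}
  fail(6) 'cbb': from fail(5)=15 chase 'b': 15→0 ⇒ 15;  out=∅∪out(15)=∅
  fail(11) 'dab': from fail(10)=1 chase 'b': 1→0 ⇒ 15;  out=∅∪out(15)=∅
  fail(7) 'cbbb': from fail(6)=15 chase 'b': 15→0 ⇒ 15;  out=∅∪out(15)=∅
  fail(12) 'dabb': from fail(11)=15 chase 'b': 15→0 ⇒ 15;  out=∅∪out(15)=∅
  fail(8) 'cbbbc': from fail(7)=15 chase 'c': 15→0 ⇒ 4;  out=∅∪out(4)=∅
  fail(13) 'dabbb': from fail(12)=15 chase 'b': 15→0 ⇒ 15;  out=∅∪out(15)=∅
  fail(9) 'cbbbca': from fail(8)=4 chase 'a': 4→0 ⇒ 1;  out={2}∪out(1)={2}
  fail(14) 'dabbba': from fail(13)=15 chase 'a': 15 ⇒ 16;  out={3}∪out(16)={3,4}

Text stream:
pos 0 'c': at 4
pos 1 'b': at 5
pos 2 'b': at 6
pos 3 'b': at 7
pos 4 'c': at 8
pos 5 'a': at 9  emit P2@[0:5]
pos 6 'a': at 1 ·f
pos 7 'd': at 3 ·f  emit P1@[7:7]
pos 8 'a': at 10
pos 9 'b': at 11
pos 10 'c': at 4 ·f
pos 11 'd': at 3 ·f  emit P1@[11:11]
pos 12 'd': at 3 ·f  emit P1@[12:12]
pos 13 'a': at 10
pos 14 'c': at 2 ·f  emit P0@[13:14]
pos 15 'c': at 4 ·f
pos 16 'a': at 1 ·f
pos 17 'c': at 2  emit P0@[16:17]
pos 18 'b': at 5 ·f
pos 19 'd': at 3 ·f  emit P1@[19:19]
pos 20 'b': at 15 ·f
pos 21 'a': at 16  emit P4@[20:21]
pos 22 'c': at 2 ·f  emit P0@[21:22]
pos 23 'a': at 1 ·f
pos 24 'd': at 3 ·f  emit P1@[24:24]
pos 25 'd': at 3 ·f  emit P1@[25:25]
pos 26 'a': at 10
pos 27 'c': at 2 ·f  emit P0@[26:27]
pos 28 'c': at 4 ·f
pos 29 'b': at 5
pos 30 'b': at 6
pos 31 'b': at 7
pos 32 'c': at 8

Result: [[5,2],[7,1],[11,1],[12,1],[14,0],[17,0],[19,1],[21,4],[22,0],[24,1],[25,1],[27,0]]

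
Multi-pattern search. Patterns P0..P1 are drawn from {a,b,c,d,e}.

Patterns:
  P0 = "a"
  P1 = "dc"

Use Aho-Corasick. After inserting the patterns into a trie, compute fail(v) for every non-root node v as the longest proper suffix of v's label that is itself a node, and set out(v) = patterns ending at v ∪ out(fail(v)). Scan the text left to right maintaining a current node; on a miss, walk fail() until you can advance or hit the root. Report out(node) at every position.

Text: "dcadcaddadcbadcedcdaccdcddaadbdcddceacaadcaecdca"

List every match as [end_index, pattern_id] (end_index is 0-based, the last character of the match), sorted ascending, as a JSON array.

Construct AC machine:
Trie nodes:
  0='ε' goto a→1 d→2
  1='a' goto ·  [P0 ends]
  2='d' goto c→3
  3='dc' goto ·  [P1 ends]

BFS fail/out derivation:
  fail(1) 'a': from fail(0)=0 chase 'a': 0 ⇒ 0;  out={0}∪out(0)={0}
  fail(2) 'd': from fail(0)=0 chase 'd': 0 ⇒ 0;  out=∅∪out(0)=∅
  fail(3) 'dc': from fail(2)=0 chase 'c': 0 ⇒ 0;  out={1}∪out(0)={1}

Run:
i=0 'd': node 0→2
i=1 'c': node 2→3  ** P1@[0:1]
i=2 'a': node 3→1 (fail-walked)  ** P0@[2:2]
i=3 'd': node 1→2 (fail-walked)
i=4 'c': node 2→3  ** P1@[3:4]
i=5 'a': node 3→1 (fail-walked)  ** P0@[5:5]
i=6 'd': node 1→2 (fail-walked)
i=7 'd': node 2→2 (fail-walked)
i=8 'a': node 2→1 (fail-walked)  ** P0@[8:8]
i=9 'd': node 1→2 (fail-walked)
i=10 'c': node 2→3  ** P1@[9:10]
i=11 'b': node 3→0 (fail-walked)
i=12 'a': node 0→1  ** P0@[12:12]
i=13 'd': node 1→2 (fail-walked)
i=14 'c': node 2→3  ** P1@[13:14]
i=15 'e': node 3→0 (fail-walked)
i=16 'd': node 0→2
i=17 'c': node 2→3  ** P1@[16:17]
i=18 'd': node 3→2 (fail-walked)
i=19 'a': node 2→1 (fail-walked)  ** P0@[19:19]
i=20 'c': node 1→0 (fail-walked)
i=21 'c': node 0→0
i=22 'd': node 0→2
i=23 'c': node 2→3  ** P1@[22:23]
i=24 'd': node 3→2 (fail-walked)
i=25 'd': node 2→2 (fail-walked)
i=26 'a': node 2→1 (fail-walked)  ** P0@[26:26]
i=27 'a': node 1→1 (fail-walked)  ** P0@[27:27]
i=28 'd': node 1→2 (fail-walked)
i=29 'b': node 2→0 (fail-walked)
i=30 'd': node 0→2
i=31 'c': node 2→3  ** P1@[30:31]
i=32 'd': node 3→2 (fail-walked)
i=33 'd': node 2→2 (fail-walked)
i=34 'c': node 2→3  ** P1@[33:34]
i=35 'e': node 3→0 (fail-walked)
i=36 'a': node 0→1  ** P0@[36:36]
i=37 'c': node 1→0 (fail-walked)
i=38 'a': node 0→1  ** P0@[38:38]
i=39 'a': node 1→1 (fail-walked)  ** P0@[39:39]
i=40 'd': node 1→2 (fail-walked)
i=41 'c': node 2→3  ** P1@[40:41]
i=42 'a': node 3→1 (fail-walked)  ** P0@[42:42]
i=43 'e': node 1→0 (fail-walked)
i=44 'c': node 0→0
i=45 'd': node 0→2
i=46 'c': node 2→3  ** P1@[45:46]
i=47 'a': node 3→1 (fail-walked)  ** P0@[47:47]

Matches: [[1,1],[2,0],[4,1],[5,0],[8,0],[10,1],[12,0],[14,1],[17,1],[19,0],[23,1],[26,0],[27,0],[31,1],[34,1],[36,0],[38,0],[39,0],[41,1],[42,0],[46,1],[47,0]]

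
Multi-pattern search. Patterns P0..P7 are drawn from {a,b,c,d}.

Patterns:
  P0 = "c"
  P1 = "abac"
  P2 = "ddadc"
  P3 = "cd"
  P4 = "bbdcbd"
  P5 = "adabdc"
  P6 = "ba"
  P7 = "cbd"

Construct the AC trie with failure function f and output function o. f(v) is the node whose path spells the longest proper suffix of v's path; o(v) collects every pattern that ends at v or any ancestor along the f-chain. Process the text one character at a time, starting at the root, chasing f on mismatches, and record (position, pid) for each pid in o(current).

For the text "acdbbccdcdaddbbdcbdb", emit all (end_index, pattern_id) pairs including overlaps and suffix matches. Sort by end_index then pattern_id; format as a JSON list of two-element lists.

Construct AC machine:
Trie nodes:
  0='ε' goto a→2 b→12 c→1 d→6
  1='c' goto b→24 d→11  [P0 ends]
  2='a' goto b→3 d→18
  3='ab' goto a→4
  4='aba' goto c→5
  5='abac' goto ·  [P1 ends]
  6='d' goto d→7
  7='dd' goto a→8
  8='dda' goto d→9
  9='ddad' goto c→10
  10='ddadc' goto ·  [P2 ends]
  11='cd' goto ·  [P3 ends]
  12='b' goto a→23 b→13
  13='bb' goto d→14
  14='bbd' goto c→15
  15='bbdc' goto b→16
  16='bbdcb' goto d→17
  17='bbdcbd' goto ·  [P4 ends]
  18='ad' goto a→19
  19='ada' goto b→20
  20='adab' goto d→21
  21='adabd' goto c→22
  22='adabdc' goto ·  [P5 ends]
  23='ba' goto ·  [P6 ends]
  24='cb' goto d→25
  25='cbd' goto ·  [P7 ends]

BFS fail/out derivation:
  n1('c'): parent n0 fail=0; on 'c' 0 → fail=0;  out {0}∪∅={0}
  n2('a'): parent n0 fail=0; on 'a' 0 → fail=0;  out ∅∪∅=∅
  n6('d'): parent n0 fail=0; on 'd' 0 → fail=0;  out ∅∪∅=∅
  n12('b'): parent n0 fail=0; on 'b' 0 → fail=0;  out ∅∪∅=∅
  n3('ab'): parent n2 fail=0; on 'b' 0 → fail=12;  out ∅∪∅=∅
  n7('dd'): parent n6 fail=0; on 'd' 0 → fail=6;  out ∅∪∅=∅
  n11('cd'): parent n1 fail=0; on 'd' 0 → fail=6;  out {3}∪∅={3}
  n13('bb'): parent n12 fail=0; on 'b' 0 → fail=12;  out ∅∪∅=∅
  n18('ad'): parent n2 fail=0; on 'd' 0 → fail=6;  out ∅∪∅=∅
  n23('ba'): parent n12 fail=0; on 'a' 0 → fail=2;  out {6}∪∅={6}
  n24('cb'): parent n1 fail=0; on 'b' 0 → fail=12;  out ∅∪∅=∅
  n4('aba'): parent n3 fail=12; on 'a' 12 → fail=23;  out ∅∪{6}={6}
  n8('dda'): parent n7 fail=6; on 'a' 6→0 → fail=2;  out ∅∪∅=∅
  n14('bbd'): parent n13 fail=12; on 'd' 12→0 → fail=6;  out ∅∪∅=∅
  n19('ada'): parent n18 fail=6; on 'a' 6→0 → fail=2;  out ∅∪∅=∅
  n25('cbd'): parent n24 fail=12; on 'd' 12→0 → fail=6;  out {7}∪∅={7}
  n5('abac'): parent n4 fail=23; on 'c' 23→2→0 → fail=1;  out {1}∪{0}={0,1}
  n9('ddad'): parent n8 fail=2; on 'd' 2 → fail=18;  out ∅∪∅=∅
  n15('bbdc'): parent n14 fail=6; on 'c' 6→0 → fail=1;  out ∅∪{0}={0}
  n20('adab'): parent n19 fail=2; on 'b' 2 → fail=3;  out ∅∪∅=∅
  n10('ddadc'): parent n9 fail=18; on 'c' 18→6→0 → fail=1;  out {2}∪{0}={0,2}
  n16('bbdcb'): parent n15 fail=1; on 'b' 1 → fail=24;  out ∅∪∅=∅
  n21('adabd'): parent n20 fail=3; on 'd' 3→12→0 → fail=6;  out ∅∪∅=∅
  n17('bbdcbd'): parent n16 fail=24; on 'd' 24 → fail=25;  out {4}∪{7}={4,7}
  n22('adabdc'): parent n21 fail=6; on 'c' 6→0 → fail=1;  out {5}∪{0}={0,5}

Scan:
pos 0 'a': at 2
pos 1 'c': at 1 ·f  → match P0@[1:1]
pos 2 'd': at 11  → match P3@[1:2]
pos 3 'b': at 12 ·f
pos 4 'b': at 13
pos 5 'c': at 1 ·f  → match P0@[5:5]
pos 6 'c': at 1 ·f  → match P0@[6:6]
pos 7 'd': at 11  → match P3@[6:7]
pos 8 'c': at 1 ·f  → match P0@[8:8]
pos 9 'd': at 11  → match P3@[8:9]
pos 10 'a': at 2 ·f
pos 11 'd': at 18
pos 12 'd': at 7 ·f
pos 13 'b': at 12 ·f
pos 14 'b': at 13
pos 15 'd': at 14
pos 16 'c': at 15  → match P0@[16:16]
pos 17 'b': at 16
pos 18 'd': at 17  → match P4@[13:18],P7@[16:18]
pos 19 'b': at 12 ·f

All matches (sorted): [[1,0],[2,3],[5,0],[6,0],[7,3],[8,0],[9,3],[16,0],[18,4],[18,7]]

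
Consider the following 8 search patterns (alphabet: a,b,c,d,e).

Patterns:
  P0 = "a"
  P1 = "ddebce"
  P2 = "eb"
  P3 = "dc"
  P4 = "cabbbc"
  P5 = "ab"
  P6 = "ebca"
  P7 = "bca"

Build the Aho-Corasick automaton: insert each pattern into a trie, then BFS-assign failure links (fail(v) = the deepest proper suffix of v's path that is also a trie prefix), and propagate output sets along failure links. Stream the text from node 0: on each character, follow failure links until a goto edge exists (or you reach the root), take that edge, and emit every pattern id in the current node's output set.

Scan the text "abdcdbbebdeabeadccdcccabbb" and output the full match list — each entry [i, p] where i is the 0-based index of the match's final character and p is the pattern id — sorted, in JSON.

Build:
Trie (insert patterns):
  0='ε' goto a→1 b→20 c→11 d→2 e→8
  1='a' goto b→17  [P0 ends]
  2='d' goto c→10 d→3
  3='dd' goto e→4
  4='dde' goto b→5
  5='ddeb' goto c→6
  6='ddebc' goto e→7
  7='ddebce' goto ·  [P1 ends]
  8='e' goto b→9
  9='eb' goto c→18  [P2 ends]
  10='dc' goto ·  [P3 ends]
  11='c' goto a→12
  12='ca' goto b→13
  13='cab' goto b→14
  14='cabb' goto b→15
  15='cabbb' goto c→16
  16='cabbbc' goto ·  [P4 ends]
  17='ab' goto ·  [P5 ends]
  18='ebc' goto a→19
  19='ebca' goto ·  [P6 ends]
  20='b' goto c→21
  21='bc' goto a→22
  22='bca' goto ·  [P7 ends]

Failure links (BFS by depth):
  n1('a'): parent n0 fail=0; on 'a' 0 → fail=0;  out {0}∪∅={0}
  n2('d'): parent n0 fail=0; on 'd' 0 → fail=0;  out ∅∪∅=∅
  n8('e'): parent n0 fail=0; on 'e' 0 → fail=0;  out ∅∪∅=∅
  n11('c'): parent n0 fail=0; on 'c' 0 → fail=0;  out ∅∪∅=∅
  n20('b'): parent n0 fail=0; on 'b' 0 → fail=0;  out ∅∪∅=∅
  n3('dd'): parent n2 fail=0; on 'd' 0 → fail=2;  out ∅∪∅=∅
  n9('eb'): parent n8 fail=0; on 'b' 0 → fail=20;  out {2}∪∅={2}
  n10('dc'): parent n2 fail=0; on 'c' 0 → fail=11;  out {3}∪∅={3}
  n12('ca'): parent n11 fail=0; on 'a' 0 → fail=1;  out ∅∪{0}={0}
  n17('ab'): parent n1 fail=0; on 'b' 0 → fail=20;  out {5}∪∅={5}
  n21('bc'): parent n20 fail=0; on 'c' 0 → fail=11;  out ∅∪∅=∅
  n4('dde'): parent n3 fail=2; on 'e' 2→0 → fail=8;  out ∅∪∅=∅
  n13('cab'): parent n12 fail=1; on 'b' 1 → fail=17;  out ∅∪{5}={5}
  n18('ebc'): parent n9 fail=20; on 'c' 20 → fail=21;  out ∅∪∅=∅
  n22('bca'): parent n21 fail=11; on 'a' 11 → fail=12;  out {7}∪{0}={0,7}
  n5('ddeb'): parent n4 fail=8; on 'b' 8 → fail=9;  out ∅∪{2}={2}
  n14('cabb'): parent n13 fail=17; on 'b' 17→20→0 → fail=20;  out ∅∪∅=∅
  n19('ebca'): parent n18 fail=21; on 'a' 21 → fail=22;  out {6}∪{0,7}={0,6,7}
  n6('ddebc'): parent n5 fail=9; on 'c' 9 → fail=18;  out ∅∪∅=∅
  n15('cabbb'): parent n14 fail=20; on 'b' 20→0 → fail=20;  out ∅∪∅=∅
  n7('ddebce'): parent n6 fail=18; on 'e' 18→21→11→0 → fail=8;  out {1}∪∅={1}
  n16('cabbbc'): parent n15 fail=20; on 'c' 20 → fail=21;  out {4}∪∅={4}

Run:
[0] read 'a'  n0⇒n1  emit P0@[0:0]
[1] read 'b'  n1⇒n17  emit P5@[0:1]
[2] read 'd'  n17⇒n2 (via fail)
[3] read 'c'  n2⇒n10  emit P3@[2:3]
[4] read 'd'  n10⇒n2 (via fail)
[5] read 'b'  n2⇒n20 (via fail)
[6] read 'b'  n20⇒n20 (via fail)
[7] read 'e'  n20⇒n8 (via fail)
[8] read 'b'  n8⇒n9  emit P2@[7:8]
[9] read 'd'  n9⇒n2 (via fail)
[10] read 'e'  n2⇒n8 (via fail)
[11] read 'a'  n8⇒n1 (via fail)  emit P0@[11:11]
[12] read 'b'  n1⇒n17  emit P5@[11:12]
[13] read 'e'  n17⇒n8 (via fail)
[14] read 'a'  n8⇒n1 (via fail)  emit P0@[14:14]
[15] read 'd'  n1⇒n2 (via fail)
[16] read 'c'  n2⇒n10  emit P3@[15:16]
[17] read 'c'  n10⇒n11 (via fail)
[18] read 'd'  n11⇒n2 (via fail)
[19] read 'c'  n2⇒n10  emit P3@[18:19]
[20] read 'c'  n10⇒n11 (via fail)
[21] read 'c'  n11⇒n11 (via fail)
[22] read 'a'  n11⇒n12  emit P0@[22:22]
[23] read 'b'  n12⇒n13  emit P5@[22:23]
[24] read 'b'  n13⇒n14
[25] read 'b'  n14⇒n15

Matches: [[0,0],[1,5],[3,3],[8,2],[11,0],[12,5],[14,0],[16,3],[19,3],[22,0],[23,5]]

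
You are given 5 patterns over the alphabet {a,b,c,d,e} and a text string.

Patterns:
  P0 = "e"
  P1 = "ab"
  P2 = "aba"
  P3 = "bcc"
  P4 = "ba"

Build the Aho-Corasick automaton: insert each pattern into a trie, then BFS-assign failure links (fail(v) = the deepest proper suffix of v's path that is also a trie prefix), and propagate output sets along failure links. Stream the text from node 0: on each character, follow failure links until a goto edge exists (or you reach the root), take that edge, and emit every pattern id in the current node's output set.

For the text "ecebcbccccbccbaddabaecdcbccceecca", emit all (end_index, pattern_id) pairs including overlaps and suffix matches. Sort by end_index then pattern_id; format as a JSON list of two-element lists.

Construct AC machine:
Trie nodes:
  n0 'ε': a→2 b→5 e→1
  n1 'e': ·  ←P0
  n2 'a': b→3
  n3 'ab': a→4  ←P1
  n4 'aba': ·  ←P2
  n5 'b': a→8 c→6
  n6 'bc': c→7
  n7 'bcc': ·  ←P3
  n8 'ba': ·  ←P4

BFS fail/out derivation:
  n1('e'): parent n0 fail=0; on 'e' 0 → fail=0;  out {0}∪∅={0}
  n2('a'): parent n0 fail=0; on 'a' 0 → fail=0;  out ∅∪∅=∅
  n5('b'): parent n0 fail=0; on 'b' 0 → fail=0;  out ∅∪∅=∅
  n3('ab'): parent n2 fail=0; on 'b' 0 → fail=5;  out {1}∪∅={1}
  n6('bc'): parent n5 fail=0; on 'c' 0 → fail=0;  out ∅∪∅=∅
  n8('ba'): parent n5 fail=0; on 'a' 0 → fail=2;  out {4}∪∅={4}
  n4('aba'): parent n3 fail=5; on 'a' 5 → fail=8;  out {2}∪{4}={2,4}
  n7('bcc'): parent n6 fail=0; on 'c' 0 → fail=0;  out {3}∪∅={3}

Run:
pos 0 'e': at 1  ** P0@[0:0]
pos 1 'c': at 0 (fail-walked)
pos 2 'e': at 1  ** P0@[2:2]
pos 3 'b': at 5 (fail-walked)
pos 4 'c': at 6
pos 5 'b': at 5 (fail-walked)
pos 6 'c': at 6
pos 7 'c': at 7  ** P3@[5:7]
pos 8 'c': at 0 (fail-walked)
pos 9 'c': at 0
pos 10 'b': at 5
pos 11 'c': at 6
pos 12 'c': at 7  ** P3@[10:12]
pos 13 'b': at 5 (fail-walked)
pos 14 'a': at 8  ** P4@[13:14]
pos 15 'd': at 0 (fail-walked)
pos 16 'd': at 0
pos 17 'a': at 2
pos 18 'b': at 3  ** P1@[17:18]
pos 19 'a': at 4  ** P2@[17:19],P4@[18:19]
pos 20 'e': at 1 (fail-walked)  ** P0@[20:20]
pos 21 'c': at 0 (fail-walked)
pos 22 'd': at 0
pos 23 'c': at 0
pos 24 'b': at 5
pos 25 'c': at 6
pos 26 'c': at 7  ** P3@[24:26]
pos 27 'c': at 0 (fail-walked)
pos 28 'e': at 1  ** P0@[28:28]
pos 29 'e': at 1 (fail-walked)  ** P0@[29:29]
pos 30 'c': at 0 (fail-walked)
pos 31 'c': at 0
pos 32 'a': at 2

Result: [[0,0],[2,0],[7,3],[12,3],[14,4],[18,1],[19,2],[19,4],[20,0],[26,3],[28,0],[29,0]]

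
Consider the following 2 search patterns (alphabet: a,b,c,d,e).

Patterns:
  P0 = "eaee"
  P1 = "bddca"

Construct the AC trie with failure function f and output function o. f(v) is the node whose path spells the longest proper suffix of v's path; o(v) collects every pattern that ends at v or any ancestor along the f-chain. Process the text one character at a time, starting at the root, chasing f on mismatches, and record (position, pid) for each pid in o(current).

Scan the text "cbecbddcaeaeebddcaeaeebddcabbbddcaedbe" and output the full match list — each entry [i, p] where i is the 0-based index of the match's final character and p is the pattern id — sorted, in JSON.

Build automaton:
Trie (insert patterns):
  0='ε' goto b→5 e→1
  1='e' goto a→2
  2='ea' goto e→3
  3='eae' goto e→4
  4='eaee' goto ·  ←P0
  5='b' goto d→6
  6='bd' goto d→7
  7='bdd' goto c→8
  8='bddc' goto a→9
  9='bddca' goto ·  ←P1

BFS fail/out derivation:
  n1('e'): parent n0 fail=0; on 'e' 0 → fail=0;  out ∅∪∅=∅
  n5('b'): parent n0 fail=0; on 'b' 0 → fail=0;  out ∅∪∅=∅
  n2('ea'): parent n1 fail=0; on 'a' 0 → fail=0;  out ∅∪∅=∅
  n6('bd'): parent n5 fail=0; on 'd' 0 → fail=0;  out ∅∪∅=∅
  n3('eae'): parent n2 fail=0; on 'e' 0 → fail=1;  out ∅∪∅=∅
  n7('bdd'): parent n6 fail=0; on 'd' 0 → fail=0;  out ∅∪∅=∅
  n4('eaee'): parent n3 fail=1; on 'e' 1→0 → fail=1;  out {0}∪∅={0}
  n8('bddc'): parent n7 fail=0; on 'c' 0 → fail=0;  out ∅∪∅=∅
  n9('bddca'): parent n8 fail=0; on 'a' 0 → fail=0;  out {1}∪∅={1}

Text stream:
[0] read 'c'  n0⇒n0
[1] read 'b'  n0⇒n5
[2] read 'e'  n5⇒n1 (fail-walked)
[3] read 'c'  n1⇒n0 (fail-walked)
[4] read 'b'  n0⇒n5
[5] read 'd'  n5⇒n6
[6] read 'd'  n6⇒n7
[7] read 'c'  n7⇒n8
[8] read 'a'  n8⇒n9  emit P1@[4:8]
[9] read 'e'  n9⇒n1 (fail-walked)
[10] read 'a'  n1⇒n2
[11] read 'e'  n2⇒n3
[12] read 'e'  n3⇒n4  emit P0@[9:12]
[13] read 'b'  n4⇒n5 (fail-walked)
[14] read 'd'  n5⇒n6
[15] read 'd'  n6⇒n7
[16] read 'c'  n7⇒n8
[17] read 'a'  n8⇒n9  emit P1@[13:17]
[18] read 'e'  n9⇒n1 (fail-walked)
[19] read 'a'  n1⇒n2
[20] read 'e'  n2⇒n3
[21] read 'e'  n3⇒n4  emit P0@[18:21]
[22] read 'b'  n4⇒n5 (fail-walked)
[23] read 'd'  n5⇒n6
[24] read 'd'  n6⇒n7
[25] read 'c'  n7⇒n8
[26] read 'a'  n8⇒n9  emit P1@[22:26]
[27] read 'b'  n9⇒n5 (fail-walked)
[28] read 'b'  n5⇒n5 (fail-walked)
[29] read 'b'  n5⇒n5 (fail-walked)
[30] read 'd'  n5⇒n6
[31] read 'd'  n6⇒n7
[32] read 'c'  n7⇒n8
[33] read 'a'  n8⇒n9  emit P1@[29:33]
[34] read 'e'  n9⇒n1 (fail-walked)
[35] read 'd'  n1⇒n0 (fail-walked)
[36] read 'b'  n0⇒n5
[37] read 'e'  n5⇒n1 (fail-walked)

All matches (sorted): [[8,1],[12,0],[17,1],[21,0],[26,1],[33,1]]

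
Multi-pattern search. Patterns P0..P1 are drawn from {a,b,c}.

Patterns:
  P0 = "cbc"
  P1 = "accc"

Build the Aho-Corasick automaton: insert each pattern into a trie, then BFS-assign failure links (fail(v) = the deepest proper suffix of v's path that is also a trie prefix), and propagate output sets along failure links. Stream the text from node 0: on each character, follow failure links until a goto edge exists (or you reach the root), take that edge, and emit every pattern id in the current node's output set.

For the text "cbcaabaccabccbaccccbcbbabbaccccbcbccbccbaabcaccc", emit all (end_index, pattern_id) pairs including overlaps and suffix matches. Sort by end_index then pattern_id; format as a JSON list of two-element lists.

Construct AC machine:
Trie (insert patterns):
  n0 'ε': a→4 c→1
  n1 'c': b→2
  n2 'cb': c→3
  n3 'cbc': ·  [P0 ends]
  n4 'a': c→5
  n5 'ac': c→6
  n6 'acc': c→7
  n7 'accc': ·  [P1 ends]

Failure links (BFS by depth):
  fail(1) 'c': from fail(0)=0 chase 'c': 0 ⇒ 0;  out=∅∪out(0)=∅
  fail(4) 'a': from fail(0)=0 chase 'a': 0 ⇒ 0;  out=∅∪out(0)=∅
  fail(2) 'cb': from fail(1)=0 chase 'b': 0 ⇒ 0;  out=∅∪out(0)=∅
  fail(5) 'ac': from fail(4)=0 chase 'c': 0 ⇒ 1;  out=∅∪out(1)=∅
  fail(3) 'cbc': from fail(2)=0 chase 'c': 0 ⇒ 1;  out={0}∪out(1)={0}
  fail(6) 'acc': from fail(5)=1 chase 'c': 1→0 ⇒ 1;  out=∅∪out(1)=∅
  fail(7) 'accc': from fail(6)=1 chase 'c': 1→0 ⇒ 1;  out={1}∪out(1)={1}

Scan:
[0] read 'c'  n0⇒n1
[1] read 'b'  n1⇒n2
[2] read 'c'  n2⇒n3  ** P0@[0:2]
[3] read 'a'  n3⇒n4 (fail-walked)
[4] read 'a'  n4⇒n4 (fail-walked)
[5] read 'b'  n4⇒n0 (fail-walked)
[6] read 'a'  n0⇒n4
[7] read 'c'  n4⇒n5
[8] read 'c'  n5⇒n6
[9] read 'a'  n6⇒n4 (fail-walked)
[10] read 'b'  n4⇒n0 (fail-walked)
[11] read 'c'  n0⇒n1
[12] read 'c'  n1⇒n1 (fail-walked)
[13] read 'b'  n1⇒n2
[14] read 'a'  n2⇒n4 (fail-walked)
[15] read 'c'  n4⇒n5
[16] read 'c'  n5⇒n6
[17] read 'c'  n6⇒n7  ** P1@[14:17]
[18] read 'c'  n7⇒n1 (fail-walked)
[19] read 'b'  n1⇒n2
[20] read 'c'  n2⇒n3  ** P0@[18:20]
[21] read 'b'  n3⇒n2 (fail-walked)
[22] read 'b'  n2⇒n0 (fail-walked)
[23] read 'a'  n0⇒n4
[24] read 'b'  n4⇒n0 (fail-walked)
[25] read 'b'  n0⇒n0
[26] read 'a'  n0⇒n4
[27] read 'c'  n4⇒n5
[28] read 'c'  n5⇒n6
[29] read 'c'  n6⇒n7  ** P1@[26:29]
[30] read 'c'  n7⇒n1 (fail-walked)
[31] read 'b'  n1⇒n2
[32] read 'c'  n2⇒n3  ** P0@[30:32]
[33] read 'b'  n3⇒n2 (fail-walked)
[34] read 'c'  n2⇒n3  ** P0@[32:34]
[35] read 'c'  n3⇒n1 (fail-walked)
[36] read 'b'  n1⇒n2
[37] read 'c'  n2⇒n3  ** P0@[35:37]
[38] read 'c'  n3⇒n1 (fail-walked)
[39] read 'b'  n1⇒n2
[40] read 'a'  n2⇒n4 (fail-walked)
[41] read 'a'  n4⇒n4 (fail-walked)
[42] read 'b'  n4⇒n0 (fail-walked)
[43] read 'c'  n0⇒n1
[44] read 'a'  n1⇒n4 (fail-walked)
[45] read 'c'  n4⇒n5
[46] read 'c'  n5⇒n6
[47] read 'c'  n6⇒n7  ** P1@[44:47]

All matches (sorted): [[2,0],[17,1],[20,0],[29,1],[32,0],[34,0],[37,0],[47,1]]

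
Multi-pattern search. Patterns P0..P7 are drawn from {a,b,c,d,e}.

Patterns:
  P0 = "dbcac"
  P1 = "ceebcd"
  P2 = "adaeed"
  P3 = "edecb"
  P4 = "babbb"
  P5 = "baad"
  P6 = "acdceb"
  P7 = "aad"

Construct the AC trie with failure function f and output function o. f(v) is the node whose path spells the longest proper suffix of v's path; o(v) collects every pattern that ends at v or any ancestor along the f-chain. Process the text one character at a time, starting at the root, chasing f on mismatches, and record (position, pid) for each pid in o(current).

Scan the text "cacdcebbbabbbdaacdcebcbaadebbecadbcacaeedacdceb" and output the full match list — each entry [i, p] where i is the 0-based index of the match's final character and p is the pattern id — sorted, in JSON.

Build:
Trie nodes:
  n0 'ε': a→12 b→23 c→6 d→1 e→18
  n1 'd': b→2
  n2 'db': c→3
  n3 'dbc': a→4
  n4 'dbca': c→5
  n5 'dbcac': ·  [P0 ends]
  n6 'c': e→7
  n7 'ce': e→8
  n8 'cee': b→9
  n9 'ceeb': c→10
  n10 'ceebc': d→11
  n11 'ceebcd': ·  [P1 ends]
  n12 'a': a→35 c→30 d→13
  n13 'ad': a→14
  n14 'ada': e→15
  n15 'adae': e→16
  n16 'adaee': d→17
  n17 'adaeed': ·  [P2 ends]
  n18 'e': d→19
  n19 'ed': e→20
  n20 'ede': c→21
  n21 'edec': b→22
  n22 'edecb': ·  [P3 ends]
  n23 'b': a→24
  n24 'ba': a→28 b→25
  n25 'bab': b→26
  n26 'babb': b→27
  n27 'babbb': ·  [P4 ends]
  n28 'baa': d→29
  n29 'baad': ·  [P5 ends]
  n30 'ac': d→31
  n31 'acd': c→32
  n32 'acdc': e→33
  n33 'acdce': b→34
  n34 'acdceb': ·  [P6 ends]
  n35 'aa': d→36
  n36 'aad': ·  [P7 ends]

BFS fail/out derivation:
  fail(1) 'd': from fail(0)=0 chase 'd': 0 ⇒ 0;  out=∅∪out(0)=∅
  fail(6) 'c': from fail(0)=0 chase 'c': 0 ⇒ 0;  out=∅∪out(0)=∅
  fail(12) 'a': from fail(0)=0 chase 'a': 0 ⇒ 0;  out=∅∪out(0)=∅
  fail(18) 'e': from fail(0)=0 chase 'e': 0 ⇒ 0;  out=∅∪out(0)=∅
  fail(23) 'b': from fail(0)=0 chase 'b': 0 ⇒ 0;  out=∅∪out(0)=∅
  fail(2) 'db': from fail(1)=0 chase 'b': 0 ⇒ 23;  out=∅∪out(23)=∅
  fail(7) 'ce': from fail(6)=0 chase 'e': 0 ⇒ 18;  out=∅∪out(18)=∅
  fail(13) 'ad': from fail(12)=0 chase 'd': 0 ⇒ 1;  out=∅∪out(1)=∅
  fail(19) 'ed': from fail(18)=0 chase 'd': 0 ⇒ 1;  out=∅∪out(1)=∅
  fail(24) 'ba': from fail(23)=0 chase 'a': 0 ⇒ 12;  out=∅∪out(12)=∅
  fail(30) 'ac': from fail(12)=0 chase 'c': 0 ⇒ 6;  out=∅∪out(6)=∅
  fail(35) 'aa': from fail(12)=0 chase 'a': 0 ⇒ 12;  out=∅∪out(12)=∅
  fail(3) 'dbc': from fail(2)=23 chase 'c': 23→0 ⇒ 6;  out=∅∪out(6)=∅
  fail(8) 'cee': from fail(7)=18 chase 'e': 18→0 ⇒ 18;  out=∅∪out(18)=∅
  fail(14) 'ada': from fail(13)=1 chase 'a': 1→0 ⇒ 12;  out=∅∪out(12)=∅
  fail(20) 'ede': from fail(19)=1 chase 'e': 1→0 ⇒ 18;  out=∅∪out(18)=∅
  fail(25) 'bab': from fail(24)=12 chase 'b': 12→0 ⇒ 23;  out=∅∪out(23)=∅
  fail(28) 'baa': from fail(24)=12 chase 'a': 12 ⇒ 35;  out=∅∪out(35)=∅
  fail(31) 'acd': from fail(30)=6 chase 'd': 6→0 ⇒ 1;  out=∅∪out(1)=∅
  fail(36) 'aad': from fail(35)=12 chase 'd': 12 ⇒ 13;  out={7}∪out(13)={7}
  fail(4) 'dbca': from fail(3)=6 chase 'a': 6→0 ⇒ 12;  out=∅∪out(12)=∅
  fail(9) 'ceeb': from fail(8)=18 chase 'b': 18→0 ⇒ 23;  out=∅∪out(23)=∅
  fail(15) 'adae': from fail(14)=12 chase 'e': 12→0 ⇒ 18;  out=∅∪out(18)=∅
  fail(21) 'edec': from fail(20)=18 chase 'c': 18→0 ⇒ 6;  out=∅∪out(6)=∅
  fail(26) 'babb': from fail(25)=23 chase 'b': 23→0 ⇒ 23;  out=∅∪out(23)=∅
  fail(29) 'baad': from fail(28)=35 chase 'd': 35 ⇒ 36;  out={5}∪out(36)={5,7}
  fail(32) 'acdc': from fail(31)=1 chase 'c': 1→0 ⇒ 6;  out=∅∪out(6)=∅
  fail(5) 'dbcac': from fail(4)=12 chase 'c': 12 ⇒ 30;  out={0}∪out(30)={0}
  fail(10) 'ceebc': from fail(9)=23 chase 'c': 23→0 ⇒ 6;  out=∅∪out(6)=∅
  fail(16) 'adaee': from fail(15)=18 chase 'e': 18→0 ⇒ 18;  out=∅∪out(18)=∅
  fail(22) 'edecb': from fail(21)=6 chase 'b': 6→0 ⇒ 23;  out={3}∪out(23)={3}
  fail(27) 'babbb': from fail(26)=23 chase 'b': 23→0 ⇒ 23;  out={4}∪out(23)={4}
  fail(33) 'acdce': from fail(32)=6 chase 'e': 6 ⇒ 7;  out=∅∪out(7)=∅
  fail(11) 'ceebcd': from fail(10)=6 chase 'd': 6→0 ⇒ 1;  out={1}∪out(1)={1}
  fail(17) 'adaeed': from fail(16)=18 chase 'd': 18 ⇒ 19;  out={2}∪out(19)={2}
  fail(34) 'acdceb': from fail(33)=7 chase 'b': 7→18→0 ⇒ 23;  out={6}∪out(23)={6}

Run:
pos 0 'c': at 6
pos 1 'a': at 12 ·f
pos 2 'c': at 30
pos 3 'd': at 31
pos 4 'c': at 32
pos 5 'e': at 33
pos 6 'b': at 34  ** P6@[1:6]
pos 7 'b': at 23 ·f
pos 8 'b': at 23 ·f
pos 9 'a': at 24
pos 10 'b': at 25
pos 11 'b': at 26
pos 12 'b': at 27  ** P4@[8:12]
pos 13 'd': at 1 ·f
pos 14 'a': at 12 ·f
pos 15 'a': at 35
pos 16 'c': at 30 ·f
pos 17 'd': at 31
pos 18 'c': at 32
pos 19 'e': at 33
pos 20 'b': at 34  ** P6@[15:20]
pos 21 'c': at 6 ·f
pos 22 'b': at 23 ·f
pos 23 'a': at 24
pos 24 'a': at 28
pos 25 'd': at 29  ** P5@[22:25],P7@[23:25]
pos 26 'e': at 18 ·f
pos 27 'b': at 23 ·f
pos 28 'b': at 23 ·f
pos 29 'e': at 18 ·f
pos 30 'c': at 6 ·f
pos 31 'a': at 12 ·f
pos 32 'd': at 13
pos 33 'b': at 2 ·f
pos 34 'c': at 3
pos 35 'a': at 4
pos 36 'c': at 5  ** P0@[32:36]
pos 37 'a': at 12 ·f
pos 38 'e': at 18 ·f
pos 39 'e': at 18 ·f
pos 40 'd': at 19
pos 41 'a': at 12 ·f
pos 42 'c': at 30
pos 43 'd': at 31
pos 44 'c': at 32
pos 45 'e': at 33
pos 46 'b': at 34  ** P6@[41:46]

Matches: [[6,6],[12,4],[20,6],[25,5],[25,7],[36,0],[46,6]]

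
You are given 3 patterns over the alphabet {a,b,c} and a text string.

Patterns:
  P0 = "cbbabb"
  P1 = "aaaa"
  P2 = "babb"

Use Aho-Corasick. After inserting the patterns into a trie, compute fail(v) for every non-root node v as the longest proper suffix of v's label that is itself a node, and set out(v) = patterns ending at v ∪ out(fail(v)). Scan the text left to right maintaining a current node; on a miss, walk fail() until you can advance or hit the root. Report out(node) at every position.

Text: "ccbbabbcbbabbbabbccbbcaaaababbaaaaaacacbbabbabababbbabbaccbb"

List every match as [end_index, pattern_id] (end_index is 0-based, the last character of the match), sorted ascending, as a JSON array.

Construct AC machine:
Trie nodes:
  n0 'ε': a→7 b→11 c→1
  n1 'c': b→2
  n2 'cb': b→3
  n3 'cbb': a→4
  n4 'cbba': b→5
  n5 'cbbab': b→6
  n6 'cbbabb': ·  ←P0
  n7 'a': a→8
  n8 'aa': a→9
  n9 'aaa': a→10
  n10 'aaaa': ·  ←P1
  n11 'b': a→12
  n12 'ba': b→13
  n13 'bab': b→14
  n14 'babb': ·  ←P2

Failure links (BFS by depth):
  fail(1) 'c': from fail(0)=0 chase 'c': 0 ⇒ 0;  out=∅∪out(0)=∅
  fail(7) 'a': from fail(0)=0 chase 'a': 0 ⇒ 0;  out=∅∪out(0)=∅
  fail(11) 'b': from fail(0)=0 chase 'b': 0 ⇒ 0;  out=∅∪out(0)=∅
  fail(2) 'cb': from fail(1)=0 chase 'b': 0 ⇒ 11;  out=∅∪out(11)=∅
  fail(8) 'aa': from fail(7)=0 chase 'a': 0 ⇒ 7;  out=∅∪out(7)=∅
  fail(12) 'ba': from fail(11)=0 chase 'a': 0 ⇒ 7;  out=∅∪out(7)=∅
  fail(3) 'cbb': from fail(2)=11 chase 'b': 11→0 ⇒ 11;  out=∅∪out(11)=∅
  fail(9) 'aaa': from fail(8)=7 chase 'a': 7 ⇒ 8;  out=∅∪out(8)=∅
  fail(13) 'bab': from fail(12)=7 chase 'b': 7→0 ⇒ 11;  out=∅∪out(11)=∅
  fail(4) 'cbba': from fail(3)=11 chase 'a': 11 ⇒ 12;  out=∅∪out(12)=∅
  fail(10) 'aaaa': from fail(9)=8 chase 'a': 8 ⇒ 9;  out={1}∪out(9)={1}
  fail(14) 'babb': from fail(13)=11 chase 'b': 11→0 ⇒ 11;  out={2}∪out(11)={2}
  fail(5) 'cbbab': from fail(4)=12 chase 'b': 12 ⇒ 13;  out=∅∪out(13)=∅
  fail(6) 'cbbabb': from fail(5)=13 chase 'b': 13 ⇒ 14;  out={0}∪out(14)={0,2}

Scan:
[0] read 'c'  n0⇒n1
[1] read 'c'  n1⇒n1 (fail-walked)
[2] read 'b'  n1⇒n2
[3] read 'b'  n2⇒n3
[4] read 'a'  n3⇒n4
[5] read 'b'  n4⇒n5
[6] read 'b'  n5⇒n6  → match P0@[1:6],P2@[3:6]
[7] read 'c'  n6⇒n1 (fail-walked)
[8] read 'b'  n1⇒n2
[9] read 'b'  n2⇒n3
[10] read 'a'  n3⇒n4
[11] read 'b'  n4⇒n5
[12] read 'b'  n5⇒n6  → match P0@[7:12],P2@[9:12]
[13] read 'b'  n6⇒n11 (fail-walked)
[14] read 'a'  n11⇒n12
[15] read 'b'  n12⇒n13
[16] read 'b'  n13⇒n14  → match P2@[13:16]
[17] read 'c'  n14⇒n1 (fail-walked)
[18] read 'c'  n1⇒n1 (fail-walked)
[19] read 'b'  n1⇒n2
[20] read 'b'  n2⇒n3
[21] read 'c'  n3⇒n1 (fail-walked)
[22] read 'a'  n1⇒n7 (fail-walked)
[23] read 'a'  n7⇒n8
[24] read 'a'  n8⇒n9
[25] read 'a'  n9⇒n10  → match P1@[22:25]
[26] read 'b'  n10⇒n11 (fail-walked)
[27] read 'a'  n11⇒n12
[28] read 'b'  n12⇒n13
[29] read 'b'  n13⇒n14  → match P2@[26:29]
[30] read 'a'  n14⇒n12 (fail-walked)
[31] read 'a'  n12⇒n8 (fail-walked)
[32] read 'a'  n8⇒n9
[33] read 'a'  n9⇒n10  → match P1@[30:33]
[34] read 'a'  n10⇒n10 (fail-walked)  → match P1@[31:34]
[35] read 'a'  n10⇒n10 (fail-walked)  → match P1@[32:35]
[36] read 'c'  n10⇒n1 (fail-walked)
[37] read 'a'  n1⇒n7 (fail-walked)
[38] read 'c'  n7⇒n1 (fail-walked)
[39] read 'b'  n1⇒n2
[40] read 'b'  n2⇒n3
[41] read 'a'  n3⇒n4
[42] read 'b'  n4⇒n5
[43] read 'b'  n5⇒n6  → match P0@[38:43],P2@[40:43]
[44] read 'a'  n6⇒n12 (fail-walked)
[45] read 'b'  n12⇒n13
[46] read 'a'  n13⇒n12 (fail-walked)
[47] read 'b'  n12⇒n13
[48] read 'a'  n13⇒n12 (fail-walked)
[49] read 'b'  n12⇒n13
[50] read 'b'  n13⇒n14  → match P2@[47:50]
[51] read 'b'  n14⇒n11 (fail-walked)
[52] read 'a'  n11⇒n12
[53] read 'b'  n12⇒n13
[54] read 'b'  n13⇒n14  → match P2@[51:54]
[55] read 'a'  n14⇒n12 (fail-walked)
[56] read 'c'  n12⇒n1 (fail-walked)
[57] read 'c'  n1⇒n1 (fail-walked)
[58] read 'b'  n1⇒n2
[59] read 'b'  n2⇒n3

Result: [[6,0],[6,2],[12,0],[12,2],[16,2],[25,1],[29,2],[33,1],[34,1],[35,1],[43,0],[43,2],[50,2],[54,2]]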